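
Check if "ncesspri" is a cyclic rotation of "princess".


Word: "princess", Candidate: "ncesspri"
Method: check if candidate is substring of word+word
"princessprincess" contains "ncesspri"? Yes
Is rotation = Yes


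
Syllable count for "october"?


Word: "october"
Syllable breakdown: oc / to / ber
Counting: 3 parts
= 3 syllables


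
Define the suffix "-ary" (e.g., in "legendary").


Suffix: -ary
As in: legendary -> legend + -ary
Meaning = relating to


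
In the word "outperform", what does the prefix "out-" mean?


Prefix: out-
Example: outperform = out- + perform
Meaning = surpass


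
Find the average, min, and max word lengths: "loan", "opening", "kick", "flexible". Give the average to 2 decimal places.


Lengths: "loan"=4, "opening"=7, "kick"=4, "flexible"=8
Sum = 23, Count = 4
Average = 23/4 = 5.75
= avg=5.75, min=4, max=8


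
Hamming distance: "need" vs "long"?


Comparing character by character (same length = 4):
  Pos 0: 'n' vs 'l' !=
  Pos 1: 'e' vs 'o' !=
  Pos 2: 'e' vs 'n' !=
  Pos 3: 'd' vs 'g' !=
Hamming distance = 4


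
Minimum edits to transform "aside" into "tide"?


Word 1: "aside" (length 5)
Word 2: "tide" (length 4)
One optimal edit sequence (insert/delete/substitute each cost 1):
  1. delete 'a'  (+1)
  2. substitute 's' -> 't'  (+1)
  3. keep 'i'
  4. keep 'd'
  5. keep 'e'
Total edit operations: 2
Edit distance = 2


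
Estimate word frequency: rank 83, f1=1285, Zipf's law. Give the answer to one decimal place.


Zipf's law: f(r) = f(1) / r
f(1) = 1285
f(83) = 1285 / 83
= 15.5 occurrences


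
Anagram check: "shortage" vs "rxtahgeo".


Word 1: "shortage" → sorted: aeghorst
Word 2: "rxtahgeo" → sorted: aeghortx
Same letters? aeghorst != aeghortx
Anagram = No


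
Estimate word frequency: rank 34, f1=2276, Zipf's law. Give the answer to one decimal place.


Zipf's law: f(r) = f(1) / r
f(1) = 2276
f(34) = 2276 / 34
= 66.9 occurrences


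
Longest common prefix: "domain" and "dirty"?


Word 1: "domain"
Word 2: "dirty"
Comparing from start:
  Pos 0: 'd' == 'd'
  Pos 1: 'o' != 'i' (stop)
LCP = "d" (length 1)


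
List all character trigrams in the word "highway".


Word: "highway" (length 7)
Number of trigrams = 7 - 3 + 1 = 5
  Position 0: "hig"
  Position 1: "igh"
  Position 2: "ghw"
  Position 3: "hwa"
  Position 4: "way"
Trigrams = "hig", "igh", "ghw", "hwa", "way"


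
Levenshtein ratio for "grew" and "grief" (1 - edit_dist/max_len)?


Word 1: "grew" (length 4)
Word 2: "grief" (length 5)
One optimal edit sequence:
  1. keep 'g'
  2. keep 'r'
  3. insert 'i'  (+1)
  4. keep 'e'
  5. substitute 'w' -> 'f'  (+1)
Edit distance = 2
Max length = max(4, 5) = 5
Similarity = 1 - 2/5
= 0.6000


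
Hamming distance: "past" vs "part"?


Comparing character by character (same length = 4):
  Pos 0: 'p' vs 'p' =
  Pos 1: 'a' vs 'a' =
  Pos 2: 's' vs 'r' !=
  Pos 3: 't' vs 't' =
Hamming distance = 1


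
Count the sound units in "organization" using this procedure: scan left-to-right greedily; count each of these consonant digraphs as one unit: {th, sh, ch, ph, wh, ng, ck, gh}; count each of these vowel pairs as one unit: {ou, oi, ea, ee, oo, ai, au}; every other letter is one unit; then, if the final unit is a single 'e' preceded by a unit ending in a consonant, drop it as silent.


Word: "organization" (12 letters)
Left-to-right scan:
  (1) 'o' (letter)
  (2) 'r' (letter)
  (3) 'g' (letter)
  (4) 'a' (letter)
  (5) 'n' (letter)
  (6) 'i' (letter)
  (7) 'z' (letter)
  (8) 'a' (letter)
  (9) 't' (letter)
  (10) 'i' (letter)
  (11) 'o' (letter)
  (12) 'n' (letter)
Units from scan: 12
Sound units = 12 units


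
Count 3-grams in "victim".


Word: "victim" (length 6)
Number of 3-grams = length - 3 + 1 = 6 - 3 + 1
= 4


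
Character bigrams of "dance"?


Word: "dance" (length 5)
Number of bigrams = 5 - 2 + 1 = 4
  Position 0: "da"
  Position 1: "an"
  Position 2: "nc"
  Position 3: "ce"
Bigrams = "da", "an", "nc", "ce"


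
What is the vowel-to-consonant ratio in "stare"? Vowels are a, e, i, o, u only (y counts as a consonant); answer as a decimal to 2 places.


Word: "stare"
Vowels (a,e,i,o,u): 2
Consonants: 3
Ratio = 2/3
= 0.67


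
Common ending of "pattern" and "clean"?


Word 1: "pattern"
Word 2: "clean"
Comparing from end:
  Pos -1: 'n' == 'n'
  Pos -2: 'r' != 'a' (stop)
LCS = "n" (length 1)


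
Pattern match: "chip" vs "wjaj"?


Pattern of "chip": [0, 1, 2, 3]
Pattern of "wjaj": [0, 1, 2, 1]
Patterns do not match
Same pattern = No


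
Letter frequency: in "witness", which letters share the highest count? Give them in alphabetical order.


Word: "witness"
Letter counts:
  'e': 1
  'i': 1
  'n': 1
  's': 2
  't': 1
  'w': 1
Maximum count = 2
Most frequent = 's' (2 times each)


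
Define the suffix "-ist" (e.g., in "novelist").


Suffix: -ist
Example: novelist = novel + -ist
Meaning = one who practices


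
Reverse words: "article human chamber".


Original: "article human chamber"
Words (1..n): article | human | chamber
Reversed (n..1): chamber | human | article
Result = "chamber human article"


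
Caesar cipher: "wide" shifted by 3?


Word: "wide"
Shift: 3
Each letter → (letter + shift) mod 26:
  'w' (22) + 3 = 25 → 'z'
  'i' (8) + 3 = 11 → 'l'
  'd' (3) + 3 = 6 → 'g'
  'e' (4) + 3 = 7 → 'h'
Result = "zlgh"


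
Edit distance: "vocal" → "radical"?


Word 1: "vocal" (length 5)
Word 2: "radical" (length 7)
One optimal edit sequence (insert/delete/substitute each cost 1):
  1. insert 'r'  (+1)
  2. insert 'a'  (+1)
  3. substitute 'v' -> 'd'  (+1)
  4. substitute 'o' -> 'i'  (+1)
  5. keep 'c'
  6. keep 'a'
  7. keep 'l'
Total edit operations: 4
Edit distance = 4


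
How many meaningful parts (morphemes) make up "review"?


Word: "review"
Morphemes: re- / view
Each morpheme carries meaning
= 2 morphemes


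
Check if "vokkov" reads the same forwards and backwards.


Word: "vokkov"
Reversed: "vokkov"
Forward == Backward? vokkov == vokkov
Palindrome = Yes


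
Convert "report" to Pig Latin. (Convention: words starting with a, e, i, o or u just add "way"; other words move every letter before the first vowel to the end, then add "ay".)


Word: "report"
Starts with consonant(s) → move to end, add 'ay'
Consonant cluster: "r"
Pig Latin = "eportray"


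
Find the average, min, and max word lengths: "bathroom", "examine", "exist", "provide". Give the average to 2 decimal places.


Lengths: "bathroom"=8, "examine"=7, "exist"=5, "provide"=7
Sum = 27, Count = 4
Average = 27/4 = 6.75
= avg=6.75, min=5, max=8


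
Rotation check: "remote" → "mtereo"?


Word: "remote", Candidate: "mtereo"
Method: check if candidate is substring of word+word
"remoteremote" contains "mtereo"? No
Is rotation = No


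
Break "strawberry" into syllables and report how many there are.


Word: "strawberry"
Syllable breakdown: straw / ber / ry
Counting: 3 parts
= 3 syllables


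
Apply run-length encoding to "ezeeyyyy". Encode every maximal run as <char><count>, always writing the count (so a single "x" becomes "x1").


String: "ezeeyyyy"
Scanning for consecutive runs:
  'e' x 1
  'z' x 1
  'e' x 2
  'y' x 4
RLE = "e1z1e2y4"


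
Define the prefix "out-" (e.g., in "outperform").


Prefix: out-
As in: outperform -> out- + perform
Meaning = surpass


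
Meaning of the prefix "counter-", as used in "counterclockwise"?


Prefix: counter-
Example: counterclockwise (counter- + clockwise)
Meaning = against / opposite


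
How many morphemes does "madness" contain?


Word: "madness"
Morphemes: mad / -ness
Each morpheme carries meaning
= 2 morphemes


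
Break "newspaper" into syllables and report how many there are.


Word: "newspaper"
Syllable breakdown: news | pa | per
Counting: 3 parts
= 3 syllables


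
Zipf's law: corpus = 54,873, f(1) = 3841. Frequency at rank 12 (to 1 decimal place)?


Zipf's law: f(r) = f(1) / r
f(1) = 3841
f(12) = 3841 / 12
= 320.1 occurrences


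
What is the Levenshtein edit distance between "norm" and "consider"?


Word 1: "norm" (length 4)
Word 2: "consider" (length 8)
One optimal edit sequence (insert/delete/substitute each cost 1):
  1. insert 'c'  (+1)
  2. insert 'o'  (+1)
  3. keep 'n'
  4. insert 's'  (+1)
  5. insert 'i'  (+1)
  6. substitute 'o' -> 'd'  (+1)
  7. substitute 'r' -> 'e'  (+1)
  8. substitute 'm' -> 'r'  (+1)
Total edit operations: 7
Edit distance = 7


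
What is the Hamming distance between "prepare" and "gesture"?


Comparing character by character (same length = 7):
  Pos 0: 'p' vs 'g' !=
  Pos 1: 'r' vs 'e' !=
  Pos 2: 'e' vs 's' !=
  Pos 3: 'p' vs 't' !=
  Pos 4: 'a' vs 'u' !=
  Pos 5: 'r' vs 'r' =
  Pos 6: 'e' vs 'e' =
Hamming distance = 5


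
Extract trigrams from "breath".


Word: "breath" (length 6)
Number of trigrams = 6 - 3 + 1 = 4
  Position 0: "bre"
  Position 1: "rea"
  Position 2: "eat"
  Position 3: "ath"
Trigrams = "bre", "rea", "eat", "ath"


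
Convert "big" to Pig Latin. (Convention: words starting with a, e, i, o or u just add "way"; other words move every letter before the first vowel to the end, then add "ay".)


Word: "big"
Starts with consonant(s) → move to end, add 'ay'
Consonant cluster: "b"
Pig Latin = "igbay"


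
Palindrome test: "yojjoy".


Word: "yojjoy"
Reversed: "yojjoy"
Forward == Backward? yojjoy == yojjoy
Palindrome = Yes


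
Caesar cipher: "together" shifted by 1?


Word: "together"
Shift: 1
Each letter → (letter + shift) mod 26:
  't' (19) + 1 = 20 → 'u'
  'o' (14) + 1 = 15 → 'p'
  'g' (6) + 1 = 7 → 'h'
  'e' (4) + 1 = 5 → 'f'
  't' (19) + 1 = 20 → 'u'
  'h' (7) + 1 = 8 → 'i'
  'e' (4) + 1 = 5 → 'f'
  'r' (17) + 1 = 18 → 's'
Result = "uphfuifs"


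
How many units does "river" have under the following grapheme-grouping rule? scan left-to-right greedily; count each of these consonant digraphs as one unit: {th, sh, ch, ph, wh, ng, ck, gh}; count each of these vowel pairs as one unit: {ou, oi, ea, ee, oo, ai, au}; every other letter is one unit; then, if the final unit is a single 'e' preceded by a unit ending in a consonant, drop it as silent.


Word: "river" (5 letters)
Left-to-right scan:
  (1) 'r' (letter)
  (2) 'i' (letter)
  (3) 'v' (letter)
  (4) 'e' (letter)
  (5) 'r' (letter)
Units from scan: 5
Sound units = 5 units


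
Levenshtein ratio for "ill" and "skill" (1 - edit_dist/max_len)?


Word 1: "ill" (length 3)
Word 2: "skill" (length 5)
One optimal edit sequence:
  1. insert 's'  (+1)
  2. insert 'k'  (+1)
  3. keep 'i'
  4. keep 'l'
  5. keep 'l'
Edit distance = 2
Max length = max(3, 5) = 5
Similarity = 1 - 2/5
= 0.6000


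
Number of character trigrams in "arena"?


Word: "arena" (length 5)
Number of 3-grams = length - 3 + 1 = 5 - 3 + 1
= 3


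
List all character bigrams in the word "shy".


Word: "shy" (length 3)
Number of bigrams = 3 - 2 + 1 = 2
  Position 0: "sh"
  Position 1: "hy"
Bigrams = "sh", "hy"


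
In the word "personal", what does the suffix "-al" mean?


Suffix: -al
Example: personal (person + -al)
Meaning = relating to


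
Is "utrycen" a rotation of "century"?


Word: "century", Candidate: "utrycen"
Method: check if candidate is substring of word+word
"centurycentury" contains "utrycen"? No
Is rotation = No


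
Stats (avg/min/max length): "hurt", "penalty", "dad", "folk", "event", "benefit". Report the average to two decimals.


Lengths: "hurt"=4, "penalty"=7, "dad"=3, "folk"=4, "event"=5, "benefit"=7
Sum = 30, Count = 6
Average = 30/6 = 5.00
= avg=5.00, min=3, max=7


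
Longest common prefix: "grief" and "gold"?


Word 1: "grief"
Word 2: "gold"
Comparing from start:
  Pos 0: 'g' == 'g'
  Pos 1: 'r' != 'o' (stop)
LCP = "g" (length 1)


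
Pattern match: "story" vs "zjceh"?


Pattern of "story": [0, 1, 2, 3, 4]
Pattern of "zjceh": [0, 1, 2, 3, 4]
Patterns match
Same pattern = Yes


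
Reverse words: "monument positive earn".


Original: "monument positive earn"
Words (1..n): monument | positive | earn
Reversed (n..1): earn | positive | monument
Result = "earn positive monument"


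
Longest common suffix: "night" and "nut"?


Word 1: "night"
Word 2: "nut"
Comparing from end:
  Pos -1: 't' == 't'
  Pos -2: 'h' != 'u' (stop)
LCS = "t" (length 1)


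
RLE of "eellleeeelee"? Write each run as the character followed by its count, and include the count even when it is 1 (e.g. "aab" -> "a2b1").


String: "eellleeeelee"
Scanning for consecutive runs:
  'e' x 2
  'l' x 3
  'e' x 4
  'l' x 1
  'e' x 2
RLE = "e2l3e4l1e2"


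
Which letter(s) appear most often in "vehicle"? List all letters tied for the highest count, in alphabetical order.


Word: "vehicle"
Letter counts:
  'c': 1
  'e': 2
  'h': 1
  'i': 1
  'l': 1
  'v': 1
Maximum count = 2
Most frequent = 'e' (2 times each)


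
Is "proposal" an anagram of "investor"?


Word 1: "investor" → sorted: einorstv
Word 2: "proposal" → sorted: aloopprs
Same letters? einorstv != aloopprs
Anagram = No


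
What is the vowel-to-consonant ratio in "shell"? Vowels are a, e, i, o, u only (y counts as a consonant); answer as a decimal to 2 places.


Word: "shell"
Vowels (a,e,i,o,u): 1
Consonants: 4
Ratio = 1/4
= 0.25


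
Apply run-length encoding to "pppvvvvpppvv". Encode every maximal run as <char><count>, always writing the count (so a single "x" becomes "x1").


String: "pppvvvvpppvv"
Scanning for consecutive runs:
  'p' x 3
  'v' x 4
  'p' x 3
  'v' x 2
RLE = "p3v4p3v2"


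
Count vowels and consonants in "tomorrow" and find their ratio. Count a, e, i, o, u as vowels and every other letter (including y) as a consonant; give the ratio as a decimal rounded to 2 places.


Word: "tomorrow"
Vowels (a,e,i,o,u): 3
Consonants: 5
Ratio = 3/5
= 0.60


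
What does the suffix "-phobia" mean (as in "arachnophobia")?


Suffix: -phobia
As in: arachnophobia -> arachno- + -phobia
Meaning = fear of


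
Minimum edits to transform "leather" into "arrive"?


Word 1: "leather" (length 7)
Word 2: "arrive" (length 6)
One optimal edit sequence (insert/delete/substitute each cost 1):
  1. substitute 'l' -> 'a'  (+1)
  2. substitute 'e' -> 'r'  (+1)
  3. substitute 'a' -> 'r'  (+1)
  4. substitute 't' -> 'i'  (+1)
  5. substitute 'h' -> 'v'  (+1)
  6. keep 'e'
  7. delete 'r'  (+1)
Total edit operations: 6
Edit distance = 6


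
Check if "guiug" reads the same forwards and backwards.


Word: "guiug"
Reversed: "guiug"
Forward == Backward? guiug == guiug
Palindrome = Yes


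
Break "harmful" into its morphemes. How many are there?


Word: "harmful"
Morphemes: harm + -ful
Each morpheme carries meaning
= 2 morphemes


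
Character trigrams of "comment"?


Word: "comment" (length 7)
Number of trigrams = 7 - 3 + 1 = 5
  Position 0: "com"
  Position 1: "omm"
  Position 2: "mme"
  Position 3: "men"
  Position 4: "ent"
Trigrams = "com", "omm", "mme", "men", "ent"


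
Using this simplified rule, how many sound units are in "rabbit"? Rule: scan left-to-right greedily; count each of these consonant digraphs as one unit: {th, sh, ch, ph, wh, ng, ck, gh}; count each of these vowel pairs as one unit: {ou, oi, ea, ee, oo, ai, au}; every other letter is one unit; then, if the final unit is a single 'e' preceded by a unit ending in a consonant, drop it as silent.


Word: "rabbit" (6 letters)
Left-to-right scan:
  1. 'r' (letter)
  2. 'a' (letter)
  3. 'b' (letter)
  4. 'b' (letter)
  5. 'i' (letter)
  6. 't' (letter)
Units from scan: 6
Sound units = 6 units


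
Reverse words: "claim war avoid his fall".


Original: "claim war avoid his fall"
Words (1..n): claim | war | avoid | his | fall
Reversed (n..1): fall | his | avoid | war | claim
Result = "fall his avoid war claim"


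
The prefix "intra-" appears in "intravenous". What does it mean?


Prefix: intra-
As in: intravenous -> intra- + venous
Meaning = within


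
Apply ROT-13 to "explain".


Word: "explain"
Shift: 13
Each letter → (letter + shift) mod 26:
  'e' (4) + 13 = 17 → 'r'
  'x' (23) + 13 = 10 → 'k'
  'p' (15) + 13 = 2 → 'c'
  'l' (11) + 13 = 24 → 'y'
  'a' (0) + 13 = 13 → 'n'
  'i' (8) + 13 = 21 → 'v'
  'n' (13) + 13 = 0 → 'a'
Result = "rkcynva"


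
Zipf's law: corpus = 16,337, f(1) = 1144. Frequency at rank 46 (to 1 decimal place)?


Zipf's law: f(r) = f(1) / r
f(1) = 1144
f(46) = 1144 / 46
= 24.9 occurrences


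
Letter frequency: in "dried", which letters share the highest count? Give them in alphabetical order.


Word: "dried"
Letter counts:
  'd': 2
  'e': 1
  'i': 1
  'r': 1
Maximum count = 2
Most frequent = 'd' (2 times each)


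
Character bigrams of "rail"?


Word: "rail" (length 4)
Number of bigrams = 4 - 2 + 1 = 3
  Position 0: "ra"
  Position 1: "ai"
  Position 2: "il"
Bigrams = "ra", "ai", "il"


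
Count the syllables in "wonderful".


Word: "wonderful"
Syllable breakdown: won | der | ful
Counting: 3 parts
= 3 syllables


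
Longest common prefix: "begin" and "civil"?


Word 1: "begin"
Word 2: "civil"
Comparing from start:
  Pos 0: 'b' != 'c' (stop)
LCP = "" (length 0)


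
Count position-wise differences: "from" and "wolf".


Comparing character by character (same length = 4):
  Pos 0: 'f' vs 'w' !=
  Pos 1: 'r' vs 'o' !=
  Pos 2: 'o' vs 'l' !=
  Pos 3: 'm' vs 'f' !=
Hamming distance = 4


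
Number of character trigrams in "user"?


Word: "user" (length 4)
Number of 3-grams = length - 3 + 1 = 4 - 3 + 1
= 2


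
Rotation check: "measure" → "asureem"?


Word: "measure", Candidate: "asureem"
Method: check if candidate is substring of word+word
"measuremeasure" contains "asureem"? No
Is rotation = No


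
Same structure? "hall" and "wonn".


Pattern of "hall": [0, 1, 2, 2]
Pattern of "wonn": [0, 1, 2, 2]
Patterns match
Same pattern = Yes


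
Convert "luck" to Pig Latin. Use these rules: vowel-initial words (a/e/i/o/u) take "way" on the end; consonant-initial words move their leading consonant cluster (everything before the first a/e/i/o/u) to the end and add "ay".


Word: "luck"
Starts with consonant(s) → move to end, add 'ay'
Consonant cluster: "l"
Pig Latin = "ucklay"


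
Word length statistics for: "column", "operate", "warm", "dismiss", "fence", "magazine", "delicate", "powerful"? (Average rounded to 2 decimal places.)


Lengths: "column"=6, "operate"=7, "warm"=4, "dismiss"=7, "fence"=5, "magazine"=8, "delicate"=8, "powerful"=8
Sum = 53, Count = 8
Average = 53/8 = 6.63
= avg=6.63, min=4, max=8


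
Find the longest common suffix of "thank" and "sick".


Word 1: "thank"
Word 2: "sick"
Comparing from end:
  Pos -1: 'k' == 'k'
  Pos -2: 'n' != 'c' (stop)
LCS = "k" (length 1)


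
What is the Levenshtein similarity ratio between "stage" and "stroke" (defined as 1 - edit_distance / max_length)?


Word 1: "stage" (length 5)
Word 2: "stroke" (length 6)
One optimal edit sequence:
  1. keep 's'
  2. keep 't'
  3. insert 'r'  (+1)
  4. substitute 'a' -> 'o'  (+1)
  5. substitute 'g' -> 'k'  (+1)
  6. keep 'e'
Edit distance = 3
Max length = max(5, 6) = 6
Similarity = 1 - 3/6
= 0.5000


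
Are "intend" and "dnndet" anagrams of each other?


Word 1: "intend" → sorted: deinnt
Word 2: "dnndet" → sorted: ddennt
Same letters? deinnt != ddennt
Anagram = No


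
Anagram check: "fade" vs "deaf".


Word 1: "fade" → sorted: adef
Word 2: "deaf" → sorted: adef
Same letters? adef == adef
Anagram = Yes


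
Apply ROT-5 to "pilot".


Word: "pilot"
Shift: 5
Each letter → (letter + shift) mod 26:
  'p' (15) + 5 = 20 → 'u'
  'i' (8) + 5 = 13 → 'n'
  'l' (11) + 5 = 16 → 'q'
  'o' (14) + 5 = 19 → 't'
  't' (19) + 5 = 24 → 'y'
Result = "unqty"


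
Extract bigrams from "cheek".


Word: "cheek" (length 5)
Number of bigrams = 5 - 2 + 1 = 4
  Position 0: "ch"
  Position 1: "he"
  Position 2: "ee"
  Position 3: "ek"
Bigrams = "ch", "he", "ee", "ek"


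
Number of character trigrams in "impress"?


Word: "impress" (length 7)
Number of 3-grams = length - 3 + 1 = 7 - 3 + 1
= 5


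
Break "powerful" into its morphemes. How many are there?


Word: "powerful"
Morphemes: power / -ful
Each morpheme carries meaning
= 2 morphemes


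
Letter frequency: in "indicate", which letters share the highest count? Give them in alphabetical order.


Word: "indicate"
Letter counts:
  'a': 1
  'c': 1
  'd': 1
  'e': 1
  'i': 2
  'n': 1
  't': 1
Maximum count = 2
Most frequent = 'i' (2 times each)


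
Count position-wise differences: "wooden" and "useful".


Comparing character by character (same length = 6):
  Pos 0: 'w' vs 'u' !=
  Pos 1: 'o' vs 's' !=
  Pos 2: 'o' vs 'e' !=
  Pos 3: 'd' vs 'f' !=
  Pos 4: 'e' vs 'u' !=
  Pos 5: 'n' vs 'l' !=
Hamming distance = 6


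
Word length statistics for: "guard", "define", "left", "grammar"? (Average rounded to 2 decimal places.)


Lengths: "guard"=5, "define"=6, "left"=4, "grammar"=7
Sum = 22, Count = 4
Average = 22/4 = 5.50
= avg=5.50, min=4, max=7


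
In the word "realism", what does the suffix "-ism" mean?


Suffix: -ism
As in: realism -> real + -ism
Meaning = belief / practice


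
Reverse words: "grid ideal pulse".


Original: "grid ideal pulse"
Words (1..n): grid | ideal | pulse
Reversed (n..1): pulse | ideal | grid
Result = "pulse ideal grid"


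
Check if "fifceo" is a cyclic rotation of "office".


Word: "office", Candidate: "fifceo"
Method: check if candidate is substring of word+word
"officeoffice" contains "fifceo"? No
Is rotation = No


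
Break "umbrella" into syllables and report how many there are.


Word: "umbrella"
Syllable breakdown: um | brel | la
Counting: 3 parts
= 3 syllables


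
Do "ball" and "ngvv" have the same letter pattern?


Pattern of "ball": [0, 1, 2, 2]
Pattern of "ngvv": [0, 1, 2, 2]
Patterns match
Same pattern = Yes


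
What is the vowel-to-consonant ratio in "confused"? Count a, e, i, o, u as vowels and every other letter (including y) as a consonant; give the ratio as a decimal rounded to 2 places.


Word: "confused"
Vowels (a,e,i,o,u): 3
Consonants: 5
Ratio = 3/5
= 0.60


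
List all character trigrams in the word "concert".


Word: "concert" (length 7)
Number of trigrams = 7 - 3 + 1 = 5
  Position 0: "con"
  Position 1: "onc"
  Position 2: "nce"
  Position 3: "cer"
  Position 4: "ert"
Trigrams = "con", "onc", "nce", "cer", "ert"


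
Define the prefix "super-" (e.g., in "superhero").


Prefix: super-
Example: superhero (super- + hero)
Meaning = above / beyond


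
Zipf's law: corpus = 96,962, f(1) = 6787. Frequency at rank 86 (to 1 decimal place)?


Zipf's law: f(r) = f(1) / r
f(1) = 6787
f(86) = 6787 / 86
= 78.9 occurrences


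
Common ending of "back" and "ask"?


Word 1: "back"
Word 2: "ask"
Comparing from end:
  Pos -1: 'k' == 'k'
  Pos -2: 'c' != 's' (stop)
LCS = "k" (length 1)


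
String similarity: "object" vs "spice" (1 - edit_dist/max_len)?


Word 1: "object" (length 6)
Word 2: "spice" (length 5)
One optimal edit sequence:
  1. delete 'o'  (+1)
  2. substitute 'b' -> 's'  (+1)
  3. substitute 'j' -> 'p'  (+1)
  4. substitute 'e' -> 'i'  (+1)
  5. keep 'c'
  6. substitute 't' -> 'e'  (+1)
Edit distance = 5
Max length = max(6, 5) = 6
Similarity = 1 - 5/6
= 0.1667


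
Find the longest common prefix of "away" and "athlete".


Word 1: "away"
Word 2: "athlete"
Comparing from start:
  Pos 0: 'a' == 'a'
  Pos 1: 'w' != 't' (stop)
LCP = "a" (length 1)


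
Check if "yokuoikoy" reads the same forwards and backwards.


Word: "yokuoikoy"
Reversed: "yokioukoy"
Forward == Backward? yokuoikoy != yokioukoy
Palindrome = No


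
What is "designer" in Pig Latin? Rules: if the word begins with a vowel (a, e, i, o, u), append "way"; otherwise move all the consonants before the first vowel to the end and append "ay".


Word: "designer"
Starts with consonant(s) → move to end, add 'ay'
Consonant cluster: "d"
Pig Latin = "esignerday"


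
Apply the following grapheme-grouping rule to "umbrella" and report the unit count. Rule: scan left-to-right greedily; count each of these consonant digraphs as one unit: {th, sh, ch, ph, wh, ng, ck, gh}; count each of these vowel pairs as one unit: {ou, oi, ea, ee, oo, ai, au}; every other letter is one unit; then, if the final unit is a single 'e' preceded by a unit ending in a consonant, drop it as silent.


Word: "umbrella" (8 letters)
Left-to-right scan:
  [1] 'u' (letter)
  [2] 'm' (letter)
  [3] 'b' (letter)
  [4] 'r' (letter)
  [5] 'e' (letter)
  [6] 'l' (letter)
  [7] 'l' (letter)
  [8] 'a' (letter)
Units from scan: 8
Sound units = 8 units


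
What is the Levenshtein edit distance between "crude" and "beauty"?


Word 1: "crude" (length 5)
Word 2: "beauty" (length 6)
One optimal edit sequence (insert/delete/substitute each cost 1):
  1. insert 'b'  (+1)
  2. substitute 'c' -> 'e'  (+1)
  3. substitute 'r' -> 'a'  (+1)
  4. keep 'u'
  5. substitute 'd' -> 't'  (+1)
  6. substitute 'e' -> 'y'  (+1)
Total edit operations: 5
Edit distance = 5


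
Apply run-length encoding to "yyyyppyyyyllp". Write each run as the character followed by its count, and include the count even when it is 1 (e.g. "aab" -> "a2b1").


String: "yyyyppyyyyllp"
Scanning for consecutive runs:
  'y' x 4
  'p' x 2
  'y' x 4
  'l' x 2
  'p' x 1
RLE = "y4p2y4l2p1"


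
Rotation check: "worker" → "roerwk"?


Word: "worker", Candidate: "roerwk"
Method: check if candidate is substring of word+word
"workerworker" contains "roerwk"? No
Is rotation = No


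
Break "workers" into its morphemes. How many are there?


Word: "workers"
Morphemes: work | -er | -s
Each morpheme carries meaning
= 3 morphemes


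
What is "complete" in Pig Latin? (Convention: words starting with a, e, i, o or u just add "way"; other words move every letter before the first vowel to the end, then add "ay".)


Word: "complete"
Starts with consonant(s) → move to end, add 'ay'
Consonant cluster: "c"
Pig Latin = "ompletecay"


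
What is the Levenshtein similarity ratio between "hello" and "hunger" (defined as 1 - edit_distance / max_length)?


Word 1: "hello" (length 5)
Word 2: "hunger" (length 6)
One optimal edit sequence:
  1. keep 'h'
  2. insert 'u'  (+1)
  3. substitute 'e' -> 'n'  (+1)
  4. substitute 'l' -> 'g'  (+1)
  5. substitute 'l' -> 'e'  (+1)
  6. substitute 'o' -> 'r'  (+1)
Edit distance = 5
Max length = max(5, 6) = 6
Similarity = 1 - 5/6
= 0.1667


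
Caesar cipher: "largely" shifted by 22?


Word: "largely"
Shift: 22
Each letter → (letter + shift) mod 26:
  'l' (11) + 22 = 7 → 'h'
  'a' (0) + 22 = 22 → 'w'
  'r' (17) + 22 = 13 → 'n'
  'g' (6) + 22 = 2 → 'c'
  'e' (4) + 22 = 0 → 'a'
  'l' (11) + 22 = 7 → 'h'
  'y' (24) + 22 = 20 → 'u'
Result = "hwncahu"


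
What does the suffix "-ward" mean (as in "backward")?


Suffix: -ward
As in: backward -> back + -ward
Meaning = in the direction of


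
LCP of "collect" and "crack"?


Word 1: "collect"
Word 2: "crack"
Comparing from start:
  Pos 0: 'c' == 'c'
  Pos 1: 'o' != 'r' (stop)
LCP = "c" (length 1)


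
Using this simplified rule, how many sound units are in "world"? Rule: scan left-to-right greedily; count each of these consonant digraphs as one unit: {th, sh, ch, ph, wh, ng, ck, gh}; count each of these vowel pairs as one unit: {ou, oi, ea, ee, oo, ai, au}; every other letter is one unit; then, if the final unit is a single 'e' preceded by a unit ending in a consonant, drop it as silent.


Word: "world" (5 letters)
Left-to-right scan:
  (1) 'w' (letter)
  (2) 'o' (letter)
  (3) 'r' (letter)
  (4) 'l' (letter)
  (5) 'd' (letter)
Units from scan: 5
Sound units = 5 units


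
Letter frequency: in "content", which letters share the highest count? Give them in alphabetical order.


Word: "content"
Letter counts:
  'c': 1
  'e': 1
  'n': 2
  'o': 1
  't': 2
Maximum count = 2
Most frequent = 'n', 't' (2 times each)


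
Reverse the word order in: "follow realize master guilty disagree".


Original: "follow realize master guilty disagree"
Words (1..n): follow | realize | master | guilty | disagree
Reversed (n..1): disagree | guilty | master | realize | follow
Result = "disagree guilty master realize follow"


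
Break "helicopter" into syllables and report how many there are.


Word: "helicopter"
Syllable breakdown: hel · i · cop · ter
Counting: 4 parts
= 4 syllables


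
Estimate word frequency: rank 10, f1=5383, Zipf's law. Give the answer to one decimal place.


Zipf's law: f(r) = f(1) / r
f(1) = 5383
f(10) = 5383 / 10
= 538.3 occurrences


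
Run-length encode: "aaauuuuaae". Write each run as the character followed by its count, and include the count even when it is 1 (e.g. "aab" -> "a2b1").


String: "aaauuuuaae"
Scanning for consecutive runs:
  'a' x 3
  'u' x 4
  'a' x 2
  'e' x 1
RLE = "a3u4a2e1"


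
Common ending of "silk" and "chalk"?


Word 1: "silk"
Word 2: "chalk"
Comparing from end:
  Pos -1: 'k' == 'k'
  Pos -2: 'l' == 'l'
  Pos -3: 'i' != 'a' (stop)
LCS = "lk" (length 2)


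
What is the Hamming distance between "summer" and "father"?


Comparing character by character (same length = 6):
  Pos 0: 's' vs 'f' !=
  Pos 1: 'u' vs 'a' !=
  Pos 2: 'm' vs 't' !=
  Pos 3: 'm' vs 'h' !=
  Pos 4: 'e' vs 'e' =
  Pos 5: 'r' vs 'r' =
Hamming distance = 4


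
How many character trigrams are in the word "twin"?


Word: "twin" (length 4)
Number of 3-grams = length - 3 + 1 = 4 - 3 + 1
= 2


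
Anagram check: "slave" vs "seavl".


Word 1: "slave" → sorted: aelsv
Word 2: "seavl" → sorted: aelsv
Same letters? aelsv == aelsv
Anagram = Yes


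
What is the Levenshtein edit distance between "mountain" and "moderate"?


Word 1: "mountain" (length 8)
Word 2: "moderate" (length 8)
One optimal edit sequence (insert/delete/substitute each cost 1):
  1. keep 'm'
  2. keep 'o'
  3. substitute 'u' -> 'd'  (+1)
  4. substitute 'n' -> 'e'  (+1)
  5. substitute 't' -> 'r'  (+1)
  6. keep 'a'
  7. substitute 'i' -> 't'  (+1)
  8. substitute 'n' -> 'e'  (+1)
Total edit operations: 5
Edit distance = 5


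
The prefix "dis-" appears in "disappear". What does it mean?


Prefix: dis-
Example: disappear = dis- + appear
Meaning = not / opposite


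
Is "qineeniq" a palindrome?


Word: "qineeniq"
Reversed: "qineeniq"
Forward == Backward? qineeniq == qineeniq
Palindrome = Yes


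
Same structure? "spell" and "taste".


Pattern of "spell": [0, 1, 2, 3, 3]
Pattern of "taste": [0, 1, 2, 0, 3]
Patterns do not match
Same pattern = No


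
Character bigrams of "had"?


Word: "had" (length 3)
Number of bigrams = 3 - 2 + 1 = 2
  Position 0: "ha"
  Position 1: "ad"
Bigrams = "ha", "ad"


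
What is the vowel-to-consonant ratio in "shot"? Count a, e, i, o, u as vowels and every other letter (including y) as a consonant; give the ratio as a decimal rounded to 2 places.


Word: "shot"
Vowels (a,e,i,o,u): 1
Consonants: 3
Ratio = 1/3
= 0.33


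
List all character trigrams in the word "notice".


Word: "notice" (length 6)
Number of trigrams = 6 - 3 + 1 = 4
  Position 0: "not"
  Position 1: "oti"
  Position 2: "tic"
  Position 3: "ice"
Trigrams = "not", "oti", "tic", "ice"


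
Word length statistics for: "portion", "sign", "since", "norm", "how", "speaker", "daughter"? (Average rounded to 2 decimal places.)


Lengths: "portion"=7, "sign"=4, "since"=5, "norm"=4, "how"=3, "speaker"=7, "daughter"=8
Sum = 38, Count = 7
Average = 38/7 = 5.43
= avg=5.43, min=3, max=8


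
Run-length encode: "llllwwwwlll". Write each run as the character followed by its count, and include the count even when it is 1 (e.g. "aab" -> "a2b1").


String: "llllwwwwlll"
Scanning for consecutive runs:
  'l' x 4
  'w' x 4
  'l' x 3
RLE = "l4w4l3"


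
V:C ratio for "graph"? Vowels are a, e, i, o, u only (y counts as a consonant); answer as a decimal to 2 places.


Word: "graph"
Vowels (a,e,i,o,u): 1
Consonants: 4
Ratio = 1/4
= 0.25


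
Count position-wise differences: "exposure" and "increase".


Comparing character by character (same length = 8):
  Pos 0: 'e' vs 'i' !=
  Pos 1: 'x' vs 'n' !=
  Pos 2: 'p' vs 'c' !=
  Pos 3: 'o' vs 'r' !=
  Pos 4: 's' vs 'e' !=
  Pos 5: 'u' vs 'a' !=
  Pos 6: 'r' vs 's' !=
  Pos 7: 'e' vs 'e' =
Hamming distance = 7


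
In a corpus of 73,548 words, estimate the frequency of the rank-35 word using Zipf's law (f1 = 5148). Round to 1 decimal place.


Zipf's law: f(r) = f(1) / r
f(1) = 5148
f(35) = 5148 / 35
= 147.1 occurrences


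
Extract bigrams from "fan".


Word: "fan" (length 3)
Number of bigrams = 3 - 2 + 1 = 2
  Position 0: "fa"
  Position 1: "an"
Bigrams = "fa", "an"


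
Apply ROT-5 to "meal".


Word: "meal"
Shift: 5
Each letter → (letter + shift) mod 26:
  'm' (12) + 5 = 17 → 'r'
  'e' (4) + 5 = 9 → 'j'
  'a' (0) + 5 = 5 → 'f'
  'l' (11) + 5 = 16 → 'q'
Result = "rjfq"


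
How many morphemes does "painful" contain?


Word: "painful"
Morphemes: pain + -ful
Each morpheme carries meaning
= 2 morphemes


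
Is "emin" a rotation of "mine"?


Word: "mine", Candidate: "emin"
Method: check if candidate is substring of word+word
"minemine" contains "emin"? Yes
Is rotation = Yes


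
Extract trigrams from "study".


Word: "study" (length 5)
Number of trigrams = 5 - 3 + 1 = 3
  Position 0: "stu"
  Position 1: "tud"
  Position 2: "udy"
Trigrams = "stu", "tud", "udy"


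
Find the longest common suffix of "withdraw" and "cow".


Word 1: "withdraw"
Word 2: "cow"
Comparing from end:
  Pos -1: 'w' == 'w'
  Pos -2: 'a' != 'o' (stop)
LCS = "w" (length 1)


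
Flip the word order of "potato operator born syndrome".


Original: "potato operator born syndrome"
Words (1..n): potato | operator | born | syndrome
Reversed (n..1): syndrome | born | operator | potato
Result = "syndrome born operator potato"


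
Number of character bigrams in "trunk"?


Word: "trunk" (length 5)
Number of 2-grams = length - 2 + 1 = 5 - 2 + 1
= 4


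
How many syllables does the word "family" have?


Word: "family"
Syllable breakdown: fam / i / ly
Counting: 3 parts
= 3 syllables


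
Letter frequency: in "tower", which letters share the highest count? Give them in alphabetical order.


Word: "tower"
Letter counts:
  'e': 1
  'o': 1
  'r': 1
  't': 1
  'w': 1
Maximum count = 1
Most frequent = 'e', 'o', 'r', 't', 'w' (1 time each)


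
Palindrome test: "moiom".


Word: "moiom"
Reversed: "moiom"
Forward == Backward? moiom == moiom
Palindrome = Yes


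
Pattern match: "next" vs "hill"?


Pattern of "next": [0, 1, 2, 3]
Pattern of "hill": [0, 1, 2, 2]
Patterns do not match
Same pattern = No


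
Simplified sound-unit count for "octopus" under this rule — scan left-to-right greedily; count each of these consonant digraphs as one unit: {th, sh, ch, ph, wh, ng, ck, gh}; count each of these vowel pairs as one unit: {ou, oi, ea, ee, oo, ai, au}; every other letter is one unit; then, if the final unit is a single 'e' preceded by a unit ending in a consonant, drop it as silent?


Word: "octopus" (7 letters)
Left-to-right scan:
  [1] 'o' (letter)
  [2] 'c' (letter)
  [3] 't' (letter)
  [4] 'o' (letter)
  [5] 'p' (letter)
  [6] 'u' (letter)
  [7] 's' (letter)
Units from scan: 7
Sound units = 7 units


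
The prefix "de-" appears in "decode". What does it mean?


Prefix: de-
Example: decode (de- + code)
Meaning = remove / reverse


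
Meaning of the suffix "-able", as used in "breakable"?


Suffix: -able
Example: breakable = break + -able
Meaning = capable of


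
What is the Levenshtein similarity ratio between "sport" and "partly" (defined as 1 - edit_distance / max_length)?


Word 1: "sport" (length 5)
Word 2: "partly" (length 6)
One optimal edit sequence:
  1. delete 's'  (+1)
  2. keep 'p'
  3. substitute 'o' -> 'a'  (+1)
  4. keep 'r'
  5. keep 't'
  6. insert 'l'  (+1)
  7. insert 'y'  (+1)
Edit distance = 4
Max length = max(5, 6) = 6
Similarity = 1 - 4/6
= 0.3333


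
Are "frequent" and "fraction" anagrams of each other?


Word 1: "frequent" → sorted: eefnqrtu
Word 2: "fraction" → sorted: acfinort
Same letters? eefnqrtu != acfinort
Anagram = No


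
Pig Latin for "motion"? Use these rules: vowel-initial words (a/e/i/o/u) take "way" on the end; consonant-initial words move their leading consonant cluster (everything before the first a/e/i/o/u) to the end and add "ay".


Word: "motion"
Starts with consonant(s) → move to end, add 'ay'
Consonant cluster: "m"
Pig Latin = "otionmay"


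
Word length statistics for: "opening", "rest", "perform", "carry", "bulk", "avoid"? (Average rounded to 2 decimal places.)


Lengths: "opening"=7, "rest"=4, "perform"=7, "carry"=5, "bulk"=4, "avoid"=5
Sum = 32, Count = 6
Average = 32/6 = 5.33
= avg=5.33, min=4, max=7


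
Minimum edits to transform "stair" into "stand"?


Word 1: "stair" (length 5)
Word 2: "stand" (length 5)
One optimal edit sequence (insert/delete/substitute each cost 1):
  1. keep 's'
  2. keep 't'
  3. keep 'a'
  4. substitute 'i' -> 'n'  (+1)
  5. substitute 'r' -> 'd'  (+1)
Total edit operations: 2
Edit distance = 2


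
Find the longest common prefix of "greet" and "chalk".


Word 1: "greet"
Word 2: "chalk"
Comparing from start:
  Pos 0: 'g' != 'c' (stop)
LCP = "" (length 0)


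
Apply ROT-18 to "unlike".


Word: "unlike"
Shift: 18
Each letter → (letter + shift) mod 26:
  'u' (20) + 18 = 12 → 'm'
  'n' (13) + 18 = 5 → 'f'
  'l' (11) + 18 = 3 → 'd'
  'i' (8) + 18 = 0 → 'a'
  'k' (10) + 18 = 2 → 'c'
  'e' (4) + 18 = 22 → 'w'
Result = "mfdacw"


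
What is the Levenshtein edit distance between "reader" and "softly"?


Word 1: "reader" (length 6)
Word 2: "softly" (length 6)
One optimal edit sequence (insert/delete/substitute each cost 1):
  1. substitute 'r' -> 's'  (+1)
  2. substitute 'e' -> 'o'  (+1)
  3. substitute 'a' -> 'f'  (+1)
  4. substitute 'd' -> 't'  (+1)
  5. substitute 'e' -> 'l'  (+1)
  6. substitute 'r' -> 'y'  (+1)
Total edit operations: 6
Edit distance = 6


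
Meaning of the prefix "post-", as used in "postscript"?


Prefix: post-
As in: postscript -> post- + script
Meaning = after


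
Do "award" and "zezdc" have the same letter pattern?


Pattern of "award": [0, 1, 0, 2, 3]
Pattern of "zezdc": [0, 1, 0, 2, 3]
Patterns match
Same pattern = Yes


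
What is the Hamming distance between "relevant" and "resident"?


Comparing character by character (same length = 8):
  Pos 0: 'r' vs 'r' =
  Pos 1: 'e' vs 'e' =
  Pos 2: 'l' vs 's' !=
  Pos 3: 'e' vs 'i' !=
  Pos 4: 'v' vs 'd' !=
  Pos 5: 'a' vs 'e' !=
  Pos 6: 'n' vs 'n' =
  Pos 7: 't' vs 't' =
Hamming distance = 4


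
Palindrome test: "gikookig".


Word: "gikookig"
Reversed: "gikookig"
Forward == Backward? gikookig == gikookig
Palindrome = Yes


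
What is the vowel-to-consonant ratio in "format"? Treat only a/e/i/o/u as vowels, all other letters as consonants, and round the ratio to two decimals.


Word: "format"
Vowels (a,e,i,o,u): 2
Consonants: 4
Ratio = 2/4
= 0.50


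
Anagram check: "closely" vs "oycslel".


Word 1: "closely" → sorted: cellosy
Word 2: "oycslel" → sorted: cellosy
Same letters? cellosy == cellosy
Anagram = Yes


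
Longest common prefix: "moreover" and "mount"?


Word 1: "moreover"
Word 2: "mount"
Comparing from start:
  Pos 0: 'm' == 'm'
  Pos 1: 'o' == 'o'
  Pos 2: 'r' != 'u' (stop)
LCP = "mo" (length 2)


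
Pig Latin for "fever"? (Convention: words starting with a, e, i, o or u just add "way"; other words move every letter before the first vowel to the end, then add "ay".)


Word: "fever"
Starts with consonant(s) → move to end, add 'ay'
Consonant cluster: "f"
Pig Latin = "everfay"


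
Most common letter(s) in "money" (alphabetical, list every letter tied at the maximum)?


Word: "money"
Letter counts:
  'e': 1
  'm': 1
  'n': 1
  'o': 1
  'y': 1
Maximum count = 1
Most frequent = 'e', 'm', 'n', 'o', 'y' (1 time each)
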